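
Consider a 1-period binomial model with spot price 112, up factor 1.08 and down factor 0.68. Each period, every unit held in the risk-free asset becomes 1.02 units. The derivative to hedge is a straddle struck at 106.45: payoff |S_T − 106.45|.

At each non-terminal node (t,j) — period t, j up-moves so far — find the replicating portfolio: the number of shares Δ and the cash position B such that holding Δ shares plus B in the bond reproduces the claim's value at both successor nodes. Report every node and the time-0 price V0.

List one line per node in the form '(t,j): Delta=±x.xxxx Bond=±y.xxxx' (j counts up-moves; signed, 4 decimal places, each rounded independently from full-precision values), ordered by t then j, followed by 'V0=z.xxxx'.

Under the risk-neutral measure, an up-move has probability p* = (R−d)/(u−d) = 0.8500 and values discount at R = 1.02.
Payoff layer (t=1): V(1,0)=30.2900, V(1,1)=14.5100
  t=0,j=0: stock 112.0000 → up 120.9600 (V=14.5100), down 76.1600 (V=30.2900). Price 16.5461; hedge Δ=-0.3522, bond B=55.9961.
Each (Δ,B) replicates both successor values, so the strategy is self-financing and V0 is arbitrage-free.

(0,0): Delta=-0.3522 Bond=55.9961
V0=16.5461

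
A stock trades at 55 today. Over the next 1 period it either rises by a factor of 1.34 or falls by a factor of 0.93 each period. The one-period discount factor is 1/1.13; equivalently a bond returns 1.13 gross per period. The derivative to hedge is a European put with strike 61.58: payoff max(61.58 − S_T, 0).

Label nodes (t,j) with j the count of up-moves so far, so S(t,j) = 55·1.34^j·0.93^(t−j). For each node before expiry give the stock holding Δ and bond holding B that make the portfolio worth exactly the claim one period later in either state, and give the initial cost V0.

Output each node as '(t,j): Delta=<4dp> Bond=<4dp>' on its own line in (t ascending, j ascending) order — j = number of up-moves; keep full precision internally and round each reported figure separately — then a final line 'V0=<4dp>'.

(0,0): Delta=-0.4625 Bond=30.1666
V0=4.7276

Risk-neutral probability p* = (R−d)/(u−d) = (1.13−0.93)/(1.34−0.93) = 0.4878.
At expiry t=1: V(1,0)=10.4300, V(1,1)=0.0000
(0,0): S=55.0000. Δ = (V_up−V_dn)/(S_up−S_dn) = (0.0000−10.4300)/(73.7000−51.1500) = -0.4625. V = [p*·0.0000 + (1−p*)·10.4300]/1.13 = 4.7276. B = V − Δ·S = 30.1666.
Self-financing check: at every node Δ·S+B equals the discounted successor values.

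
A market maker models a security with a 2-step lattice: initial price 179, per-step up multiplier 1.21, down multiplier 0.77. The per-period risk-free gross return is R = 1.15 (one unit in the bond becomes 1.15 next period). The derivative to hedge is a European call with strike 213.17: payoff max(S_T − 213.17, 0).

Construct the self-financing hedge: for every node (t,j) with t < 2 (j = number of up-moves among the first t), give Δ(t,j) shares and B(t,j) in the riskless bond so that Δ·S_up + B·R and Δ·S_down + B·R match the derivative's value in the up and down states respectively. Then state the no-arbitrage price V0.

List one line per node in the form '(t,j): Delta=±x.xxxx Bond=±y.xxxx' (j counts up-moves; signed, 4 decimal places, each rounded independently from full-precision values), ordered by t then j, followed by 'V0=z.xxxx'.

(0,0): Delta=0.4663 Bond=-55.8878
(1,0): Delta=0.0000 Bond=0.0000
(1,1): Delta=0.5132 Bond=-74.4190
V0=27.5810

Risk-neutral probability p* = (R−d)/(u−d) = (1.15−0.77)/(1.21−0.77) = 0.8636.
Payoff layer (t=2): V(2,0)=0.0000, V(2,1)=0.0000, V(2,2)=48.9039
(1,0): S=137.8300. Δ = (V_up−V_dn)/(S_up−S_dn) = (0.0000−0.0000)/(166.7743−106.1291) = 0.0000. V = [p*·0.0000 + (1−p*)·0.0000]/1.15 = 0.0000. B = V − Δ·S = 0.0000.
(1,1): S=216.5900. Δ = (V_up−V_dn)/(S_up−S_dn) = (48.9039−0.0000)/(262.0739−166.7743) = 0.5132. V = [p*·48.9039 + (1−p*)·0.0000]/1.15 = 36.7262. B = V − Δ·S = -74.4190.
(0,0): S=179.0000. Δ = (V_up−V_dn)/(S_up−S_dn) = (36.7262−0.0000)/(216.5900−137.8300) = 0.4663. V = [p*·36.7262 + (1−p*)·0.0000]/1.15 = 27.5810. B = V − Δ·S = -55.8878.
Check: Δ(0,0)·S0 + B(0,0) = 27.5810 = V0.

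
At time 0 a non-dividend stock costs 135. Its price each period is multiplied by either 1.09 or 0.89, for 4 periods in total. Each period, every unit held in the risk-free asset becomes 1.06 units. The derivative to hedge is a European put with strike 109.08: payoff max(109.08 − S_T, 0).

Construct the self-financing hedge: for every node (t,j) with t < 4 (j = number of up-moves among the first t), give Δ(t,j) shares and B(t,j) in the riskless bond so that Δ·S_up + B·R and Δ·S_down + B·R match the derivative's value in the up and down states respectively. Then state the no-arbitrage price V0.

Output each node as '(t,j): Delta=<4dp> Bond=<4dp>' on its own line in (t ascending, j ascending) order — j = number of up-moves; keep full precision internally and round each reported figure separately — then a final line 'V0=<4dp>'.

(0,0): Delta=-0.0115 Bond=1.6152
(1,0): Delta=-0.0663 Bond=8.2962
(1,1): Delta=-0.0036 Bond=0.5502
(2,0): Delta=-0.3263 Bond=36.5942
(2,1): Delta=-0.0289 Bond=3.8880
(2,2): Delta=0.0000 Bond=0.0000
(3,0): Delta=-1.0000 Bond=102.9057
(3,1): Delta=-0.2292 Bond=27.4753
(3,2): Delta=0.0000 Bond=0.0000
(3,3): Delta=0.0000 Bond=0.0000
V0=0.0583

Risk-neutral probability p* = (R−d)/(u−d) = (1.06−0.89)/(1.09−0.89) = 0.8500.
Terminal values V(4,·): V(4,0)=24.3780, V(4,1)=5.3438, V(4,2)=0.0000, V(4,3)=0.0000, V(4,4)=0.0000
  t=3,j=0: stock 95.1708 → up 103.7362 (V=5.3438), down 84.7020 (V=24.3780). Price 7.7348; hedge Δ=-1.0000, bond B=102.9057.
  t=3,j=1: stock 116.5575 → up 127.0477 (V=0.0000), down 103.7362 (V=5.3438). Price 0.7562; hedge Δ=-0.2292, bond B=27.4753.
  t=3,j=2: stock 142.7502 → up 155.5977 (V=0.0000), down 127.0477 (V=0.0000). Price 0.0000; hedge Δ=0.0000, bond B=0.0000.
  t=3,j=3: stock 174.8289 → up 190.5635 (V=0.0000), down 155.5977 (V=0.0000). Price 0.0000; hedge Δ=0.0000, bond B=0.0000.
  t=2,j=0: stock 106.9335 → up 116.5575 (V=0.7562), down 95.1708 (V=7.7348). Price 1.7009; hedge Δ=-0.3263, bond B=36.5942.
  t=2,j=1: stock 130.9635 → up 142.7502 (V=0.0000), down 116.5575 (V=0.7562). Price 0.1070; hedge Δ=-0.0289, bond B=3.8880.
  t=2,j=2: stock 160.3935 → up 174.8289 (V=0.0000), down 142.7502 (V=0.0000). Price 0.0000; hedge Δ=0.0000, bond B=0.0000.
  t=1,j=0: stock 120.1500 → up 130.9635 (V=0.1070), down 106.9335 (V=1.7009). Price 0.3265; hedge Δ=-0.0663, bond B=8.2962.
  t=1,j=1: stock 147.1500 → up 160.3935 (V=0.0000), down 130.9635 (V=0.1070). Price 0.0151; hedge Δ=-0.0036, bond B=0.5502.
  t=0,j=0: stock 135.0000 → up 147.1500 (V=0.0151), down 120.1500 (V=0.3265). Price 0.0583; hedge Δ=-0.0115, bond B=1.6152.
Root portfolio cost Δ·135+B reproduces V0=0.0583.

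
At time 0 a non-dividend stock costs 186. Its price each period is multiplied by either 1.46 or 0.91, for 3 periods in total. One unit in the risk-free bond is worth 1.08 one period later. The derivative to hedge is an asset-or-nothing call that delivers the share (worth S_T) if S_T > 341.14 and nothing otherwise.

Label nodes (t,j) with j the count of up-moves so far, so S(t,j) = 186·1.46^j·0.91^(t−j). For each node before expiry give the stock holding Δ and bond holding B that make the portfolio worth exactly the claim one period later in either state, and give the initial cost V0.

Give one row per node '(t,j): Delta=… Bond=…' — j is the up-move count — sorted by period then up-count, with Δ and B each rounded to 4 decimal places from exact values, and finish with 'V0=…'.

Since d<R<u, set p* = (R−d)/(u−d) = 0.3091; price each node as the discounted p*-expectation of its children.
At expiry t=3: V(3,0)=0.0000, V(3,1)=0.0000, V(3,2)=360.7946, V(3,3)=578.8573
(2,0): S=154.0266. Δ = (V_up−V_dn)/(S_up−S_dn) = (0.0000−0.0000)/(224.8788−140.1642) = 0.0000. V = [p*·0.0000 + (1−p*)·0.0000]/1.08 = 0.0000. B = V − Δ·S = 0.0000.
(2,1): S=247.1196. Δ = (V_up−V_dn)/(S_up−S_dn) = (360.7946−0.0000)/(360.7946−224.8788) = 2.6545. V = [p*·360.7946 + (1−p*)·0.0000]/1.08 = 103.2577. B = V − Δ·S = -552.7325.
(2,2): S=396.4776. Δ = (V_up−V_dn)/(S_up−S_dn) = (578.8573−360.7946)/(578.8573−360.7946) = 1.0000. V = [p*·578.8573 + (1−p*)·360.7946]/1.08 = 396.4776. B = V − Δ·S = 0.0000.
(1,0): S=169.2600. Δ = (V_up−V_dn)/(S_up−S_dn) = (103.2577−0.0000)/(247.1196−154.0266) = 1.1092. V = [p*·103.2577 + (1−p*)·0.0000]/1.08 = 29.5519. B = V − Δ·S = -158.1894.
(1,1): S=271.5600. Δ = (V_up−V_dn)/(S_up−S_dn) = (396.4776−103.2577)/(396.4776−247.1196) = 1.9632. V = [p*·396.4776 + (1−p*)·103.2577]/1.08 = 179.5271. B = V − Δ·S = -353.5999.
(0,0): S=186.0000. Δ = (V_up−V_dn)/(S_up−S_dn) = (179.5271−29.5519)/(271.5600−169.2600) = 1.4660. V = [p*·179.5271 + (1−p*)·29.5519]/1.08 = 70.2851. B = V − Δ·S = -202.3973.
Root portfolio cost Δ·186+B reproduces V0=70.2851.

(0,0): Delta=1.4660 Bond=-202.3973
(1,0): Delta=1.1092 Bond=-158.1894
(1,1): Delta=1.9632 Bond=-353.5999
(2,0): Delta=0.0000 Bond=0.0000
(2,1): Delta=2.6545 Bond=-552.7325
(2,2): Delta=1.0000 Bond=0.0000
V0=70.2851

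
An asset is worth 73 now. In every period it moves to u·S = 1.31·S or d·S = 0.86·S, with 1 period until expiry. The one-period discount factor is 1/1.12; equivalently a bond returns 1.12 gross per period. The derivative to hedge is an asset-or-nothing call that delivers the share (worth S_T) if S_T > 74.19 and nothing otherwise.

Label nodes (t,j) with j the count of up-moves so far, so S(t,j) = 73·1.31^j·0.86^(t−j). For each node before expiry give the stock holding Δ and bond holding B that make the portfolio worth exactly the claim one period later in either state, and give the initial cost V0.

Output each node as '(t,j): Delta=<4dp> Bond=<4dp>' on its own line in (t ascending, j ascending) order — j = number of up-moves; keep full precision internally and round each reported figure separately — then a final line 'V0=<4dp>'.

(0,0): Delta=2.9111 Bond=-163.1782
V0=49.3329

No-arbitrage ⇒ martingale measure with p* = (R−d)/(u−d) = 0.5778.
Payoff layer (t=1): V(1,0)=0.0000, V(1,1)=95.6300
Node (0,0) S=73.0000: V=(p*·95.6300+(1−p*)·0.0000)/1.12=49.3329; Δ=(95.6300−0.0000)/(95.6300−62.7800)=2.9111; B=V−Δ·S=-163.1782
Each (Δ,B) replicates both successor values, so the strategy is self-financing and V0 is arbitrage-free.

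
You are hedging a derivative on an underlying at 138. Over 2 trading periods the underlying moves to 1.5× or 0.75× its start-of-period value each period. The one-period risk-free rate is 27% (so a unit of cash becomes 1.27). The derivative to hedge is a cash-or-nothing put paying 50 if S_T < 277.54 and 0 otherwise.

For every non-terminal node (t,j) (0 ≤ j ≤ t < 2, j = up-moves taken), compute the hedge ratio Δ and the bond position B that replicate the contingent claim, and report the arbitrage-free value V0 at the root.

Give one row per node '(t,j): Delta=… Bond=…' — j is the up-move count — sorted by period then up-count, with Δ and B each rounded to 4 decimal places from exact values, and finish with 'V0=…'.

(0,0): Delta=-0.2637 Bond=52.4934
(1,0): Delta=0.0000 Bond=39.3701
(1,1): Delta=-0.3221 Bond=78.7402
V0=16.0980

Risk-neutral probability p* = (R−d)/(u−d) = (1.27−0.75)/(1.5−0.75) = 0.6933.
At expiry t=2: V(2,0)=50.0000, V(2,1)=50.0000, V(2,2)=0.0000
(1,0): S=103.5000. Δ = (V_up−V_dn)/(S_up−S_dn) = (50.0000−50.0000)/(155.2500−77.6250) = 0.0000. V = [p*·50.0000 + (1−p*)·50.0000]/1.27 = 39.3701. B = V − Δ·S = 39.3701.
(1,1): S=207.0000. Δ = (V_up−V_dn)/(S_up−S_dn) = (0.0000−50.0000)/(310.5000−155.2500) = -0.3221. V = [p*·0.0000 + (1−p*)·50.0000]/1.27 = 12.0735. B = V − Δ·S = 78.7402.
(0,0): S=138.0000. Δ = (V_up−V_dn)/(S_up−S_dn) = (12.0735−39.3701)/(207.0000−103.5000) = -0.2637. V = [p*·12.0735 + (1−p*)·39.3701]/1.27 = 16.0980. B = V − Δ·S = 52.4934.
Root portfolio cost Δ·138+B reproduces V0=16.0980.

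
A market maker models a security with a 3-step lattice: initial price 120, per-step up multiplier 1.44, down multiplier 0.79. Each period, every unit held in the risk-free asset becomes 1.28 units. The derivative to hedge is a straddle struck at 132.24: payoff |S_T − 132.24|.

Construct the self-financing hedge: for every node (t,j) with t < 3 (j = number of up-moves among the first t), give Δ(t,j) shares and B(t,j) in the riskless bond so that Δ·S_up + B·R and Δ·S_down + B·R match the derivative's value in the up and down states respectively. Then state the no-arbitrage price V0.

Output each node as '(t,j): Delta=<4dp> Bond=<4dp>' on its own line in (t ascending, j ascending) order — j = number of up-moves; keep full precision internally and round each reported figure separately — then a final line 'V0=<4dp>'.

(0,0): Delta=0.8121 Bond=-36.2871
(1,0): Delta=0.2298 Bond=8.7565
(1,1): Delta=0.9165 Bond=-64.4733
(2,0): Delta=-1.0000 Bond=103.3125
(2,1): Delta=0.4501 Bond=-18.8665
(2,2): Delta=1.0000 Bond=-103.3125
V0=61.1705

Risk-neutral probability p* = (R−d)/(u−d) = (1.28−0.79)/(1.44−0.79) = 0.7538.
Payoff layer (t=3): V(3,0)=73.0753, V(3,1)=24.3955, V(3,2)=64.3373, V(3,3)=226.0781
(2,0): S=74.8920. Δ = (V_up−V_dn)/(S_up−S_dn) = (24.3955−73.0753)/(107.8445−59.1647) = -1.0000. V = [p*·24.3955 + (1−p*)·73.0753]/1.28 = 28.4205. B = V − Δ·S = 103.3125.
(2,1): S=136.5120. Δ = (V_up−V_dn)/(S_up−S_dn) = (64.3373−24.3955)/(196.5773−107.8445) = 0.4501. V = [p*·64.3373 + (1−p*)·24.3955]/1.28 = 42.5824. B = V − Δ·S = -18.8665.
(2,2): S=248.8320. Δ = (V_up−V_dn)/(S_up−S_dn) = (226.0781−64.3373)/(358.3181−196.5773) = 1.0000. V = [p*·226.0781 + (1−p*)·64.3373]/1.28 = 145.5195. B = V − Δ·S = -103.3125.
(1,0): S=94.8000. Δ = (V_up−V_dn)/(S_up−S_dn) = (42.5824−28.4205)/(136.5120−74.8920) = 0.2298. V = [p*·42.5824 + (1−p*)·28.4205]/1.28 = 30.5441. B = V − Δ·S = 8.7565.
(1,1): S=172.8000. Δ = (V_up−V_dn)/(S_up−S_dn) = (145.5195−42.5824)/(248.8320−136.5120) = 0.9165. V = [p*·145.5195 + (1−p*)·42.5824]/1.28 = 93.8915. B = V − Δ·S = -64.4733.
(0,0): S=120.0000. Δ = (V_up−V_dn)/(S_up−S_dn) = (93.8915−30.5441)/(172.8000−94.8000) = 0.8121. V = [p*·93.8915 + (1−p*)·30.5441]/1.28 = 61.1705. B = V − Δ·S = -36.2871.
Check: Δ(0,0)·S0 + B(0,0) = 61.1705 = V0.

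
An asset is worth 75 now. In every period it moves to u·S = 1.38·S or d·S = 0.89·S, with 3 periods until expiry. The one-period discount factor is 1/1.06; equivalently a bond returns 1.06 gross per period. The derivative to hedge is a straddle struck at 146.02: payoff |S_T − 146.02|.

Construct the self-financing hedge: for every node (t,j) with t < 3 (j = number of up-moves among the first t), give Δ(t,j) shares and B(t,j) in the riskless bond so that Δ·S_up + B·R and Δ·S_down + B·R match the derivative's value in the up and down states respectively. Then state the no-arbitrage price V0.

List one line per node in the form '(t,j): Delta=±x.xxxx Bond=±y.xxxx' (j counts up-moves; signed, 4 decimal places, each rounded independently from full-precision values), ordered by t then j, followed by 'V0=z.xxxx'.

Under the risk-neutral measure, an up-move has probability p* = (R−d)/(u−d) = 0.3469 and values discount at R = 1.06.
Terminal payoffs: V(3,0)=93.1473, V(3,1)=64.0377, V(3,2)=18.9013, V(3,3)=51.0854
  t=2,j=0: stock 59.4075 → up 81.9823 (V=64.0377), down 52.8727 (V=93.1473). Price 78.3472; hedge Δ=-1.0000, bond B=137.7547.
  t=2,j=1: stock 92.1150 → up 127.1187 (V=18.9013), down 81.9823 (V=64.0377). Price 45.6397; hedge Δ=-1.0000, bond B=137.7547.
  t=2,j=2: stock 142.8300 → up 197.1054 (V=51.0854), down 127.1187 (V=18.9013). Price 28.3653; hedge Δ=0.4599, bond B=-37.3165.
  t=1,j=0: stock 66.7500 → up 92.1150 (V=45.6397), down 59.4075 (V=78.3472). Price 63.2073; hedge Δ=-1.0000, bond B=129.9573.
  t=1,j=1: stock 103.5000 → up 142.8300 (V=28.3653), down 92.1150 (V=45.6397). Price 37.4024; hedge Δ=-0.3406, bond B=72.6563.
  t=0,j=0: stock 75.0000 → up 103.5000 (V=37.4024), down 66.7500 (V=63.2073). Price 51.1836; hedge Δ=-0.7022, bond B=103.8466.
Check: Δ(0,0)·S0 + B(0,0) = 51.1836 = V0.

(0,0): Delta=-0.7022 Bond=103.8466
(1,0): Delta=-1.0000 Bond=129.9573
(1,1): Delta=-0.3406 Bond=72.6563
(2,0): Delta=-1.0000 Bond=137.7547
(2,1): Delta=-1.0000 Bond=137.7547
(2,2): Delta=0.4599 Bond=-37.3165
V0=51.1836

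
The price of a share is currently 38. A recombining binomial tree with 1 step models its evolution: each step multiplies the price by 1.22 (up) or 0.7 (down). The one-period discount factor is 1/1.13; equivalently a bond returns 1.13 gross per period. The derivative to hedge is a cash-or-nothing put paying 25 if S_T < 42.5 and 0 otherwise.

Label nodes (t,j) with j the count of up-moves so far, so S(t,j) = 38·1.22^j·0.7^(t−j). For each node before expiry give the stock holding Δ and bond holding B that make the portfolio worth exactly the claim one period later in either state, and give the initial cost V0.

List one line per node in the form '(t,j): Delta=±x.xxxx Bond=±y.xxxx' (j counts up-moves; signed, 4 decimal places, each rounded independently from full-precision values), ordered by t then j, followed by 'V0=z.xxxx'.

No-arbitrage ⇒ martingale measure with p* = (R−d)/(u−d) = 0.8269.
Payoff layer (t=1): V(1,0)=25.0000, V(1,1)=0.0000
(0,0): S=38.0000. Δ = (V_up−V_dn)/(S_up−S_dn) = (0.0000−25.0000)/(46.3600−26.6000) = -1.2652. V = [p*·0.0000 + (1−p*)·25.0000]/1.13 = 3.8291. B = V − Δ·S = 51.9061.
Self-financing check: at every node Δ·S+B equals the discounted successor values.

(0,0): Delta=-1.2652 Bond=51.9061
V0=3.8291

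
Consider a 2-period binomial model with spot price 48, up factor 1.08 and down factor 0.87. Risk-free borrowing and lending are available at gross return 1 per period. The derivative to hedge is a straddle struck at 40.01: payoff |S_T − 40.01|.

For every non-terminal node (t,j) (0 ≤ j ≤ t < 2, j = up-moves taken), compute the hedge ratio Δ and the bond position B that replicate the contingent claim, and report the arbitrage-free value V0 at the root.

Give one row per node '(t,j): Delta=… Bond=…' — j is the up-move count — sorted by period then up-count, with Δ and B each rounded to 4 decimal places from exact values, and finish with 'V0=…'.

Risk-neutral probability p* = (R−d)/(u−d) = (1−0.87)/(1.08−0.87) = 0.6190.
Terminal payoffs: V(2,0)=3.6788, V(2,1)=5.0908, V(2,2)=15.9772
Node (1,0) S=41.7600: V=(p*·5.0908+(1−p*)·3.6788)/1=4.5529; Δ=(5.0908−3.6788)/(45.1008−36.3312)=0.1610; B=V−Δ·S=-2.1709
Node (1,1) S=51.8400: V=(p*·15.9772+(1−p*)·5.0908)/1=11.8300; Δ=(15.9772−5.0908)/(55.9872−45.1008)=1.0000; B=V−Δ·S=-40.0100
Node (0,0) S=48.0000: V=(p*·11.8300+(1−p*)·4.5529)/1=9.0578; Δ=(11.8300−4.5529)/(51.8400−41.7600)=0.7219; B=V−Δ·S=-25.5951
Root portfolio cost Δ·48+B reproduces V0=9.0578.

(0,0): Delta=0.7219 Bond=-25.5951
(1,0): Delta=0.1610 Bond=-2.1709
(1,1): Delta=1.0000 Bond=-40.0100
V0=9.0578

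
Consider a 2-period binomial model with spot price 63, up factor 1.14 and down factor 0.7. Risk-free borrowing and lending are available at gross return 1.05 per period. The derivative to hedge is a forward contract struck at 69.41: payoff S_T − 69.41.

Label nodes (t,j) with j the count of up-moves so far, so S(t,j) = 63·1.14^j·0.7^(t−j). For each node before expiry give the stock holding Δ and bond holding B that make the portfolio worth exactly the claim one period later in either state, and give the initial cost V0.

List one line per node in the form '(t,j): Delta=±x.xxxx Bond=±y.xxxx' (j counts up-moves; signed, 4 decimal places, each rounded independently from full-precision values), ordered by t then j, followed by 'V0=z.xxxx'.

Since d<R<u, set p* = (R−d)/(u−d) = 0.7955; price each node as the discounted p*-expectation of its children.
Terminal values V(2,·): V(2,0)=-38.5400, V(2,1)=-19.1360, V(2,2)=12.4648
  t=1,j=0: stock 44.1000 → up 50.2740 (V=-19.1360), down 30.8700 (V=-38.5400). Price -22.0048; hedge Δ=1.0000, bond B=-66.1048.
  t=1,j=1: stock 71.8200 → up 81.8748 (V=12.4648), down 50.2740 (V=-19.1360). Price 5.7152; hedge Δ=1.0000, bond B=-66.1048.
  t=0,j=0: stock 63.0000 → up 71.8200 (V=5.7152), down 44.1000 (V=-22.0048). Price 0.0431; hedge Δ=1.0000, bond B=-62.9569.
Self-financing check: at every node Δ·S+B equals the discounted successor values.

(0,0): Delta=1.0000 Bond=-62.9569
(1,0): Delta=1.0000 Bond=-66.1048
(1,1): Delta=1.0000 Bond=-66.1048
V0=0.0431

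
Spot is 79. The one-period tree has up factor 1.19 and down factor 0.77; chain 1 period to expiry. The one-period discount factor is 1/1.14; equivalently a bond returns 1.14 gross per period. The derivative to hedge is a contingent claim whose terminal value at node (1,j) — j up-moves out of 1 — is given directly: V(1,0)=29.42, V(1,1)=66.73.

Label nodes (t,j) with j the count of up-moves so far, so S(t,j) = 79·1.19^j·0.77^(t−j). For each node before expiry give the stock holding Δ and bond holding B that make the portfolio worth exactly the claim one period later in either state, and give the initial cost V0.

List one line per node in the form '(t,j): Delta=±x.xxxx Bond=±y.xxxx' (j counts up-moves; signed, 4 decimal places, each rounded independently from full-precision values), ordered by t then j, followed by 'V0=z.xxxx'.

(0,0): Delta=1.1245 Bond=-34.1944
V0=54.6389

Since d<R<u, set p* = (R−d)/(u−d) = 0.8810; price each node as the discounted p*-expectation of its children.
Terminal values V(1,·): V(1,0)=29.4200, V(1,1)=66.7300
  t=0,j=0: stock 79.0000 → up 94.0100 (V=66.7300), down 60.8300 (V=29.4200). Price 54.6389; hedge Δ=1.1245, bond B=-34.1944.
Self-financing check: at every node Δ·S+B equals the discounted successor values.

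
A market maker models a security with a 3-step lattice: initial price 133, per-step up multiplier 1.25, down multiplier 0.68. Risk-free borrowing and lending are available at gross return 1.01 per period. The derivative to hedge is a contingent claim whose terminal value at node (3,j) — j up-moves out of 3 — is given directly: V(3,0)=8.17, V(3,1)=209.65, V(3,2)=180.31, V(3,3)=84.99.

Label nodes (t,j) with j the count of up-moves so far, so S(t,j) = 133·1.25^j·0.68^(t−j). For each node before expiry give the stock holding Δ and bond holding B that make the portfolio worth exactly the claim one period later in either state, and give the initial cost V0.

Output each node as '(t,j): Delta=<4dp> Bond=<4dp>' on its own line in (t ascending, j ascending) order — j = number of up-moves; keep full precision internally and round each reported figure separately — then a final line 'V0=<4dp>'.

(0,0): Delta=-0.1362 Bond=171.4678
(1,0): Delta=1.3031 Bond=43.0111
(1,1): Delta=-0.7057 Bond=267.8526
(2,0): Delta=5.7476 Bond=-229.8932
(2,1): Delta=-0.4553 Bond=242.2298
(2,2): Delta=-0.8047 Bond=291.1139
V0=153.3509

No-arbitrage ⇒ martingale measure with p* = (R−d)/(u−d) = 0.5789.
Terminal values V(3,·): V(3,0)=8.1700, V(3,1)=209.6500, V(3,2)=180.3100, V(3,3)=84.9900
(2,0): S=61.4992. Δ = (V_up−V_dn)/(S_up−S_dn) = (209.6500−8.1700)/(76.8740−41.8195) = 5.7476. V = [p*·209.6500 + (1−p*)·8.1700]/1.01 = 123.5805. B = V − Δ·S = -229.8932.
(2,1): S=113.0500. Δ = (V_up−V_dn)/(S_up−S_dn) = (180.3100−209.6500)/(141.3125−76.8740) = -0.4553. V = [p*·180.3100 + (1−p*)·209.6500]/1.01 = 190.7561. B = V − Δ·S = 242.2298.
(2,2): S=207.8125. Δ = (V_up−V_dn)/(S_up−S_dn) = (84.9900−180.3100)/(259.7656−141.3125) = -0.8047. V = [p*·84.9900 + (1−p*)·180.3100]/1.01 = 123.8859. B = V − Δ·S = 291.1139.
(1,0): S=90.4400. Δ = (V_up−V_dn)/(S_up−S_dn) = (190.7561−123.5805)/(113.0500−61.4992) = 1.3031. V = [p*·190.7561 + (1−p*)·123.5805]/1.01 = 160.8630. B = V − Δ·S = 43.0111.
(1,1): S=166.2500. Δ = (V_up−V_dn)/(S_up−S_dn) = (123.8859−190.7561)/(207.8125−113.0500) = -0.7057. V = [p*·123.8859 + (1−p*)·190.7561]/1.01 = 150.5364. B = V − Δ·S = 267.8526.
(0,0): S=133.0000. Δ = (V_up−V_dn)/(S_up−S_dn) = (150.5364−160.8630)/(166.2500−90.4400) = -0.1362. V = [p*·150.5364 + (1−p*)·160.8630]/1.01 = 153.3509. B = V − Δ·S = 171.4678.
The time-0 hedge costs 153.3509, which is the no-arbitrage price.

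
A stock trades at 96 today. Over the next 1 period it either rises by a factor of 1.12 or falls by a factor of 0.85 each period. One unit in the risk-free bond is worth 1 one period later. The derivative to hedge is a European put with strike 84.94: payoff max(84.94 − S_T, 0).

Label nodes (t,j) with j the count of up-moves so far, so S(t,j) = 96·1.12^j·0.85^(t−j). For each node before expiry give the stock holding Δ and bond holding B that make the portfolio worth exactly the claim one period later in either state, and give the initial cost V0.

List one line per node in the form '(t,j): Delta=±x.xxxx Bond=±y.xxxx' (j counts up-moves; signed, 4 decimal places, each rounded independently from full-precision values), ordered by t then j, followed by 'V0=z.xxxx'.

(0,0): Delta=-0.1289 Bond=13.8548
V0=1.4844

Risk-neutral probability p* = (R−d)/(u−d) = (1−0.85)/(1.12−0.85) = 0.5556.
At expiry t=1: V(1,0)=3.3400, V(1,1)=0.0000
Node (0,0) S=96.0000: V=(p*·0.0000+(1−p*)·3.3400)/1=1.4844; Δ=(0.0000−3.3400)/(107.5200−81.6000)=-0.1289; B=V−Δ·S=13.8548
The time-0 hedge costs 1.4844, which is the no-arbitrage price.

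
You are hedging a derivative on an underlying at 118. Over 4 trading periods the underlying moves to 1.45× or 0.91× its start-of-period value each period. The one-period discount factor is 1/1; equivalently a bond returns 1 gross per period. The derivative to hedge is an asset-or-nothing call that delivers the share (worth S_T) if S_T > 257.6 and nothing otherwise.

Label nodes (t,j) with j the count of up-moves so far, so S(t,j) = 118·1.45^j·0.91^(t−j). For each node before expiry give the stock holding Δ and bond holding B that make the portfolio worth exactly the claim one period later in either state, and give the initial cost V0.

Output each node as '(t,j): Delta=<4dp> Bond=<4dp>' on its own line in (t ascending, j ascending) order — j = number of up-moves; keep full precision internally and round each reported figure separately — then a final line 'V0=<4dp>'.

The replicating-portfolio and risk-neutral prices coincide; use p* = (1−0.91)/(1.45−0.91) = 0.1667 for the latter.
Payoff layer (t=4): V(4,0)=0.0000, V(4,1)=0.0000, V(4,2)=0.0000, V(4,3)=327.3614, V(4,4)=521.6197
  t=3,j=0: stock 88.9214 → up 128.9360 (V=0.0000), down 80.9185 (V=0.0000). Price 0.0000; hedge Δ=0.0000, bond B=0.0000.
  t=3,j=1: stock 141.6879 → up 205.4475 (V=0.0000), down 128.9360 (V=0.0000). Price 0.0000; hedge Δ=0.0000, bond B=0.0000.
  t=3,j=2: stock 225.7665 → up 327.3614 (V=327.3614), down 205.4475 (V=0.0000). Price 54.5602; hedge Δ=2.6852, bond B=-551.6645.
  t=3,j=3: stock 359.7378 → up 521.6197 (V=521.6197), down 327.3614 (V=327.3614). Price 359.7378; hedge Δ=1.0000, bond B=0.0000.
  t=2,j=0: stock 97.7158 → up 141.6879 (V=0.0000), down 88.9214 (V=0.0000). Price 0.0000; hedge Δ=0.0000, bond B=0.0000.
  t=2,j=1: stock 155.7010 → up 225.7664 (V=54.5602), down 141.6879 (V=0.0000). Price 9.0934; hedge Δ=0.6489, bond B=-91.9441.
  t=2,j=2: stock 248.0950 → up 359.7378 (V=359.7378), down 225.7665 (V=54.5602). Price 105.4231; hedge Δ=2.2779, bond B=-459.7204.
  t=1,j=0: stock 107.3800 → up 155.7010 (V=9.0934), down 97.7158 (V=0.0000). Price 1.5156; hedge Δ=0.1568, bond B=-15.3240.
  t=1,j=1: stock 171.1000 → up 248.0950 (V=105.4231), down 155.7010 (V=9.0934). Price 25.1483; hedge Δ=1.0426, bond B=-153.2401.
  t=0,j=0: stock 118.0000 → up 171.1000 (V=25.1483), down 107.3800 (V=1.5156). Price 5.4544; hedge Δ=0.3709, bond B=-38.3100.
Self-financing check: at every node Δ·S+B equals the discounted successor values.

(0,0): Delta=0.3709 Bond=-38.3100
(1,0): Delta=0.1568 Bond=-15.3240
(1,1): Delta=1.0426 Bond=-153.2401
(2,0): Delta=0.0000 Bond=0.0000
(2,1): Delta=0.6489 Bond=-91.9441
(2,2): Delta=2.2779 Bond=-459.7204
(3,0): Delta=0.0000 Bond=0.0000
(3,1): Delta=0.0000 Bond=0.0000
(3,2): Delta=2.6852 Bond=-551.6645
(3,3): Delta=1.0000 Bond=0.0000
V0=5.4544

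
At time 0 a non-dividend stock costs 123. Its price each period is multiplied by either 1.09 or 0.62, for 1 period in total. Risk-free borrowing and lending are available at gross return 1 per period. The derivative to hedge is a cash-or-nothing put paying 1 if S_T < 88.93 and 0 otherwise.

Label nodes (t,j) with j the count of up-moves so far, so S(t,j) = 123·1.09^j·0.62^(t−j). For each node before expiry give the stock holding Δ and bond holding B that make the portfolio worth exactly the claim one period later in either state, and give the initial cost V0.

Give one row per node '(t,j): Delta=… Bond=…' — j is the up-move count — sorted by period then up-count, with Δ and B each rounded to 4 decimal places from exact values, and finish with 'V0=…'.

Under the risk-neutral measure, an up-move has probability p* = (R−d)/(u−d) = 0.8085 and values discount at R = 1.
Terminal payoffs: V(1,0)=1.0000, V(1,1)=0.0000
(0,0): S=123.0000. Δ = (V_up−V_dn)/(S_up−S_dn) = (0.0000−1.0000)/(134.0700−76.2600) = -0.0173. V = [p*·0.0000 + (1−p*)·1.0000]/1 = 0.1915. B = V − Δ·S = 2.3191.
The time-0 hedge costs 0.1915, which is the no-arbitrage price.

(0,0): Delta=-0.0173 Bond=2.3191
V0=0.1915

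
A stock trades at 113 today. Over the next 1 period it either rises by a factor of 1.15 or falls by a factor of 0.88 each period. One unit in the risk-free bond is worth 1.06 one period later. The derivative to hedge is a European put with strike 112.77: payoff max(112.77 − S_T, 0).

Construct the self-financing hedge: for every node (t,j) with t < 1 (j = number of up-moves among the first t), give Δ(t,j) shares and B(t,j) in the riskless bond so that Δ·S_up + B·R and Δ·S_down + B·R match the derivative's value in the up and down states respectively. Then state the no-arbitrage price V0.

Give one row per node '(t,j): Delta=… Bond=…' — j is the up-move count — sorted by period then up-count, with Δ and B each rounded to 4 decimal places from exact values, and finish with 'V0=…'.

(0,0): Delta=-0.4369 Bond=53.5622
V0=4.1918

Risk-neutral probability p* = (R−d)/(u−d) = (1.06−0.88)/(1.15−0.88) = 0.6667.
Payoff layer (t=1): V(1,0)=13.3300, V(1,1)=0.0000
  t=0,j=0: stock 113.0000 → up 129.9500 (V=0.0000), down 99.4400 (V=13.3300). Price 4.1918; hedge Δ=-0.4369, bond B=53.5622.
Self-financing check: at every node Δ·S+B equals the discounted successor values.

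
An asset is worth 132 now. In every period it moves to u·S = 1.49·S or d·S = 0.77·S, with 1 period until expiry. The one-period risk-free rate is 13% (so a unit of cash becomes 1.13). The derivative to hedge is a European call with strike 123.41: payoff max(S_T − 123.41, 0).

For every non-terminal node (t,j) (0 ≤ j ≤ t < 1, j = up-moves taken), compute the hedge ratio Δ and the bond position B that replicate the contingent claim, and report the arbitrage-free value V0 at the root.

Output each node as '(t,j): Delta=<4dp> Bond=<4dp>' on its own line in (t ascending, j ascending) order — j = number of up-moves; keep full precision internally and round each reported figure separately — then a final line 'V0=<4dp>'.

(0,0): Delta=0.7709 Bond=-69.3435
V0=32.4204

Since d<R<u, set p* = (R−d)/(u−d) = 0.5000; price each node as the discounted p*-expectation of its children.
Payoff layer (t=1): V(1,0)=0.0000, V(1,1)=73.2700
  t=0,j=0: stock 132.0000 → up 196.6800 (V=73.2700), down 101.6400 (V=0.0000). Price 32.4204; hedge Δ=0.7709, bond B=-69.3435.
The time-0 hedge costs 32.4204, which is the no-arbitrage price.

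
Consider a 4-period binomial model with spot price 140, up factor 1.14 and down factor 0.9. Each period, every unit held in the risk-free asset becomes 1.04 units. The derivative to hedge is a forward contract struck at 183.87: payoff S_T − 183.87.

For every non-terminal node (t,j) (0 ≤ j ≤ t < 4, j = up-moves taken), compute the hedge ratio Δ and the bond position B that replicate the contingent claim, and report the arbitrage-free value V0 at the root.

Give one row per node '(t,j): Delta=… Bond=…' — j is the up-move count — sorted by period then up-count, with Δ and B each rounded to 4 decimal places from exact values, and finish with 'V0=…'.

Risk-neutral probability p* = (R−d)/(u−d) = (1.04−0.9)/(1.14−0.9) = 0.5833.
Terminal payoffs: V(4,0)=-92.0160, V(4,1)=-67.5216, V(4,2)=-36.4954, V(4,3)=2.8045, V(4,4)=52.5844
  t=3,j=0: stock 102.0600 → up 116.3484 (V=-67.5216), down 91.8540 (V=-92.0160). Price -74.7381; hedge Δ=1.0000, bond B=-176.7981.
  t=3,j=1: stock 129.2760 → up 147.3746 (V=-36.4954), down 116.3484 (V=-67.5216). Price -47.5221; hedge Δ=1.0000, bond B=-176.7981.
  t=3,j=2: stock 163.7496 → up 186.6745 (V=2.8045), down 147.3746 (V=-36.4954). Price -13.0485; hedge Δ=1.0000, bond B=-176.7981.
  t=3,j=3: stock 207.4162 → up 236.4544 (V=52.5844), down 186.6745 (V=2.8045). Price 30.6181; hedge Δ=1.0000, bond B=-176.7981.
  t=2,j=0: stock 113.4000 → up 129.2760 (V=-47.5221), down 102.0600 (V=-74.7381). Price -56.5982; hedge Δ=1.0000, bond B=-169.9982.
  t=2,j=1: stock 143.6400 → up 163.7496 (V=-13.0485), down 129.2760 (V=-47.5221). Price -26.3582; hedge Δ=1.0000, bond B=-169.9982.
  t=2,j=2: stock 181.9440 → up 207.4162 (V=30.6181), down 163.7496 (V=-13.0485). Price 11.9458; hedge Δ=1.0000, bond B=-169.9982.
  t=1,j=0: stock 126.0000 → up 143.6400 (V=-26.3582), down 113.4000 (V=-56.5982). Price -37.4598; hedge Δ=1.0000, bond B=-163.4598.
  t=1,j=1: stock 159.6000 → up 181.9440 (V=11.9458), down 143.6400 (V=-26.3582). Price -3.8598; hedge Δ=1.0000, bond B=-163.4598.
  t=0,j=0: stock 140.0000 → up 159.6000 (V=-3.8598), down 126.0000 (V=-37.4598). Price -17.1728; hedge Δ=1.0000, bond B=-157.1728.
The time-0 hedge costs -17.1728, which is the no-arbitrage price.

(0,0): Delta=1.0000 Bond=-157.1728
(1,0): Delta=1.0000 Bond=-163.4598
(1,1): Delta=1.0000 Bond=-163.4598
(2,0): Delta=1.0000 Bond=-169.9982
(2,1): Delta=1.0000 Bond=-169.9982
(2,2): Delta=1.0000 Bond=-169.9982
(3,0): Delta=1.0000 Bond=-176.7981
(3,1): Delta=1.0000 Bond=-176.7981
(3,2): Delta=1.0000 Bond=-176.7981
(3,3): Delta=1.0000 Bond=-176.7981
V0=-17.1728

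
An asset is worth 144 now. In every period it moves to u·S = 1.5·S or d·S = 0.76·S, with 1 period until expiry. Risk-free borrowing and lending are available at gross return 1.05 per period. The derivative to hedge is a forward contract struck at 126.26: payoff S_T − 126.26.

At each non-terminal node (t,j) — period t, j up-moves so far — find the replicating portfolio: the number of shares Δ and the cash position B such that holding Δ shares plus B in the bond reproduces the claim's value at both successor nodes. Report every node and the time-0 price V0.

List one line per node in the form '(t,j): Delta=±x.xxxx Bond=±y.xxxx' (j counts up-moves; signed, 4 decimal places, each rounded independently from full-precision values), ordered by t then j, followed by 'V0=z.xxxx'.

(0,0): Delta=1.0000 Bond=-120.2476
V0=23.7524

The replicating-portfolio and risk-neutral prices coincide; use p* = (1.05−0.76)/(1.5−0.76) = 0.3919 for the latter.
At expiry t=1: V(1,0)=-16.8200, V(1,1)=89.7400
  t=0,j=0: stock 144.0000 → up 216.0000 (V=89.7400), down 109.4400 (V=-16.8200). Price 23.7524; hedge Δ=1.0000, bond B=-120.2476.
Self-financing check: at every node Δ·S+B equals the discounted successor values.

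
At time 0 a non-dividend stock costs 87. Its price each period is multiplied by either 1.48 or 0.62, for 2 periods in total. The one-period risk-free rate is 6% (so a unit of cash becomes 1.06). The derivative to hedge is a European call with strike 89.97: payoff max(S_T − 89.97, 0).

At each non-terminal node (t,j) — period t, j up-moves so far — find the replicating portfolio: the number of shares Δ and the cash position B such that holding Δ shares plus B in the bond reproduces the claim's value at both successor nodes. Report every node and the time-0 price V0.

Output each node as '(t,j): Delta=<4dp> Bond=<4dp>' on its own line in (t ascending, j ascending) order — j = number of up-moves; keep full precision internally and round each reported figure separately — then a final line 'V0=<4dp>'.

(0,0): Delta=0.6489 Bond=-33.0226
(1,0): Delta=0.0000 Bond=0.0000
(1,1): Delta=0.9084 Bond=-68.4168
V0=23.4354

Risk-neutral probability p* = (R−d)/(u−d) = (1.06−0.62)/(1.48−0.62) = 0.5116.
Terminal payoffs: V(2,0)=0.0000, V(2,1)=0.0000, V(2,2)=100.5948
Node (1,0) S=53.9400: V=(p*·0.0000+(1−p*)·0.0000)/1.06=0.0000; Δ=(0.0000−0.0000)/(79.8312−33.4428)=0.0000; B=V−Δ·S=0.0000
Node (1,1) S=128.7600: V=(p*·100.5948+(1−p*)·0.0000)/1.06=48.5539; Δ=(100.5948−0.0000)/(190.5648−79.8312)=0.9084; B=V−Δ·S=-68.4168
Node (0,0) S=87.0000: V=(p*·48.5539+(1−p*)·0.0000)/1.06=23.4354; Δ=(48.5539−0.0000)/(128.7600−53.9400)=0.6489; B=V−Δ·S=-33.0226
Check: Δ(0,0)·S0 + B(0,0) = 23.4354 = V0.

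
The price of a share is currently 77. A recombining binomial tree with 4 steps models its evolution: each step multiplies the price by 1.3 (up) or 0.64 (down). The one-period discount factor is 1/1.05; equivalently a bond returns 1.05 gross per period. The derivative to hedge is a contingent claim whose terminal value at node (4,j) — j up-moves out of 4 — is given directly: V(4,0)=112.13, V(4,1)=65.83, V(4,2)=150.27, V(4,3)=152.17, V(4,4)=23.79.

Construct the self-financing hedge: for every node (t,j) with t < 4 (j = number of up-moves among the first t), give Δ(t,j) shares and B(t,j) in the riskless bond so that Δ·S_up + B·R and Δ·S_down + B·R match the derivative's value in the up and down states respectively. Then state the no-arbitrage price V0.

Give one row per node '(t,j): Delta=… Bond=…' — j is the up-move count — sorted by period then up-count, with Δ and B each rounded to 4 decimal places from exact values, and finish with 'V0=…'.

Under the risk-neutral measure, an up-move has probability p* = (R−d)/(u−d) = 0.6212 and values discount at R = 1.05.
At expiry t=4: V(4,0)=112.1300, V(4,1)=65.8300, V(4,2)=150.2700, V(4,3)=152.1700, V(4,4)=23.7900
Node (3,0) S=20.1851: V=(p*·65.8300+(1−p*)·112.1300)/1.05=79.3980; Δ=(65.8300−112.1300)/(26.2406−12.9185)=-3.4754; B=V−Δ·S=149.5495
Node (3,1) S=41.0010: V=(p*·150.2700+(1−p*)·65.8300)/1.05=112.6525; Δ=(150.2700−65.8300)/(53.3012−26.2406)=3.1204; B=V−Δ·S=-15.2869
Node (3,2) S=83.2832: V=(p*·152.1700+(1−p*)·150.2700)/1.05=144.2384; Δ=(152.1700−150.2700)/(108.2682−53.3012)=0.0346; B=V−Δ·S=141.3596
Node (3,3) S=169.1690: V=(p*·23.7900+(1−p*)·152.1700)/1.05=68.9703; Δ=(23.7900−152.1700)/(219.9197−108.2682)=-1.1498; B=V−Δ·S=263.4854
Node (2,0) S=31.5392: V=(p*·112.6525+(1−p*)·79.3980)/1.05=95.2915; Δ=(112.6525−79.3980)/(41.0010−20.1851)=1.5976; B=V−Δ·S=44.9059
Node (2,1) S=64.0640: V=(p*·144.2384+(1−p*)·112.6525)/1.05=125.9753; Δ=(144.2384−112.6525)/(83.2832−41.0010)=0.7470; B=V−Δ·S=78.1179
Node (2,2) S=130.1300: V=(p*·68.9703+(1−p*)·144.2384)/1.05=92.8390; Δ=(68.9703−144.2384)/(169.1690−83.2832)=-0.8764; B=V−Δ·S=206.8816
Node (1,0) S=49.2800: V=(p*·125.9753+(1−p*)·95.2915)/1.05=108.9073; Δ=(125.9753−95.2915)/(64.0640−31.5392)=0.9434; B=V−Δ·S=62.4168
Node (1,1) S=100.1000: V=(p*·92.8390+(1−p*)·125.9753)/1.05=100.3720; Δ=(92.8390−125.9753)/(130.1300−64.0640)=-0.5016; B=V−Δ·S=150.5785
Node (0,0) S=77.0000: V=(p*·100.3720+(1−p*)·108.9073)/1.05=98.6715; Δ=(100.3720−108.9073)/(100.1000−49.2800)=-0.1680; B=V−Δ·S=111.6037
Check: Δ(0,0)·S0 + B(0,0) = 98.6715 = V0.

(0,0): Delta=-0.1680 Bond=111.6037
(1,0): Delta=0.9434 Bond=62.4168
(1,1): Delta=-0.5016 Bond=150.5785
(2,0): Delta=1.5976 Bond=44.9059
(2,1): Delta=0.7470 Bond=78.1179
(2,2): Delta=-0.8764 Bond=206.8816
(3,0): Delta=-3.4754 Bond=149.5495
(3,1): Delta=3.1204 Bond=-15.2869
(3,2): Delta=0.0346 Bond=141.3596
(3,3): Delta=-1.1498 Bond=263.4854
V0=98.6715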